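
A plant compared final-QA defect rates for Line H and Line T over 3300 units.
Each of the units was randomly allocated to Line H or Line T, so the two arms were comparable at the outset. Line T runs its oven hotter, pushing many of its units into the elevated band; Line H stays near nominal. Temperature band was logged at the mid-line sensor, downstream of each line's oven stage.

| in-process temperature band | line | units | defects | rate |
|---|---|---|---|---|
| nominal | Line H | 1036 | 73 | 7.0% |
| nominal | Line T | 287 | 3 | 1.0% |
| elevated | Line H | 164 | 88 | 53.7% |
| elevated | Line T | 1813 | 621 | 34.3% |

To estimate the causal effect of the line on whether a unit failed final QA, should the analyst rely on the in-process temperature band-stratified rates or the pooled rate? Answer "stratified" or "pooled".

Within every in-process temperature band level Line T has the lower rate, yet pooled Line H does — Simpson's reversal.
In-process temperature band here is a post-treatment variable shaped by the line; conditioning on it would introduce bias rather than remove it. The overall comparison is the causal one.
Pooled: Line H 13.4% vs Line T 29.7%; Line H is lower overall.

pooled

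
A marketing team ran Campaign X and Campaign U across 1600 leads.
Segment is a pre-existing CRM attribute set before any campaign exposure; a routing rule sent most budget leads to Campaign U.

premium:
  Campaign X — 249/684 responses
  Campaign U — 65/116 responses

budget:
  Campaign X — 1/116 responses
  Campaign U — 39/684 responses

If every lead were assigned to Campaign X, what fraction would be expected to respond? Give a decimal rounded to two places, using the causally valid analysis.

0.19

The customer segment-specific comparison favours Campaign U throughout, but the pooled figures favour Campaign X. The question is whether to condition on customer segment.
Here customer segment is a common cause — it drives both which campaign a case falls under and the outcome. The crude comparison mixes populations; the stratum-specific rates are the causally relevant ones.
Standardising Campaign X to the population customer segment mix: 0.500·249/684 + 0.500·1/116 = 0.186.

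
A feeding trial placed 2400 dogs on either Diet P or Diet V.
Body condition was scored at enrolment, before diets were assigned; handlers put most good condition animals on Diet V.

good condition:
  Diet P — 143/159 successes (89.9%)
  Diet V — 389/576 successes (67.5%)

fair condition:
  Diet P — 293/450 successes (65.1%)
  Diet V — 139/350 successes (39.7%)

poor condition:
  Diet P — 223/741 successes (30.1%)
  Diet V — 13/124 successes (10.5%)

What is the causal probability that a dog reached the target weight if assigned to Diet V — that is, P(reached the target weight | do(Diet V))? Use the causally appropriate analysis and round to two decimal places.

Starting body condition is set before the diet has any effect — it is not caused by the diet — and it independently drives the outcome. That makes it a confounder, so the causal comparison is within starting body condition levels.
Standardising Diet V to the population starting body condition mix: 0.306·389/576 + 0.333·139/350 + 0.360·13/124 = 0.377.

0.38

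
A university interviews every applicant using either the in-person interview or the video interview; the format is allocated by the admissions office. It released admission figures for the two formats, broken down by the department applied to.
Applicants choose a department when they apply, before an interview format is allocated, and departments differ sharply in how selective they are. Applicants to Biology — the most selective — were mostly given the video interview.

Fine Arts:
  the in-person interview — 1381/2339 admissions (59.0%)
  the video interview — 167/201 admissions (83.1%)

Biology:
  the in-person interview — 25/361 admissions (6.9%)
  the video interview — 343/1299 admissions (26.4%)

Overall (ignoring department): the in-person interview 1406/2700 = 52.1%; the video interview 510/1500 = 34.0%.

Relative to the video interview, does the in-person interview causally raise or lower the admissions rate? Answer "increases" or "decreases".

decreases

The imbalance in department arose from how applicants were allocated, not from anything the interview format did; and department independently affects the outcome. The pooled gap is confounded — condition on department.
Within each level — Fine Arts: 59.0% vs 83.1%; Biology: 6.9% vs 26.4% — the video interview is higher every time.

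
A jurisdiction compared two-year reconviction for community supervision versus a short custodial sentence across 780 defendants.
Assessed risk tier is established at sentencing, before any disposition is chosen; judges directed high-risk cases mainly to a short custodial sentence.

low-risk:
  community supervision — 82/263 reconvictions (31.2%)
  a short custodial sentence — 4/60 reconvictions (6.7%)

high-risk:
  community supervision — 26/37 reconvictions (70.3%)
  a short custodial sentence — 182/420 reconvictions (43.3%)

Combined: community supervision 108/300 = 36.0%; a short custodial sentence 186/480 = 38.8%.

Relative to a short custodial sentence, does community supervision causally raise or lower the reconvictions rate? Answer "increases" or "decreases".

increases

Assessed risk tier satisfies the back-door criterion: it is not a descendant of the disposition, and it blocks the spurious path from disposition to outcome. Adjusting for it (i.e., using the within-assessed risk tier rates) gives the causal effect.
Within each level — low-risk: 31.2% vs 6.7%; high-risk: 70.3% vs 43.3% — a short custodial sentence is lower every time.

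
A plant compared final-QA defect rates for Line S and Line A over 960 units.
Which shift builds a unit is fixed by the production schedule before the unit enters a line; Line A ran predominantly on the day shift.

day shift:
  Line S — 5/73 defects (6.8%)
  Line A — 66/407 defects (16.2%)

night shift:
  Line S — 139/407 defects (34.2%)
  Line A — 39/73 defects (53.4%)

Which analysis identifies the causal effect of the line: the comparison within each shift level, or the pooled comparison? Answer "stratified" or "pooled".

stratified

Within every shift level Line S has the lower rate, yet pooled Line A does — Simpson's reversal.
Here shift is a common cause — it drives both which line a case falls under and the outcome. The crude comparison mixes populations; the stratum-specific rates are the causally relevant ones.
Within each level — day shift: 6.8% vs 16.2%; night shift: 34.2% vs 53.4% — Line S is lower every time.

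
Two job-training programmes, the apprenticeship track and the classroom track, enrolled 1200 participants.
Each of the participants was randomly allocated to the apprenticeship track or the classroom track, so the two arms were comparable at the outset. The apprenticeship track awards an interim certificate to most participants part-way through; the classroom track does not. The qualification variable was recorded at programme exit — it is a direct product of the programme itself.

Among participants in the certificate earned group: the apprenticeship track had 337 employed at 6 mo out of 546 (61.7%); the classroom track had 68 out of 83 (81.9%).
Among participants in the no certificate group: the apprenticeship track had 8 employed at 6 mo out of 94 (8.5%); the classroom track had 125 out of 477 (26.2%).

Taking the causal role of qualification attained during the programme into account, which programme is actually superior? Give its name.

Qualification attained during the programme here is a post-treatment variable shaped by the programme; conditioning on it would introduce bias rather than remove it. The overall comparison is the causal one.
Pooled: the apprenticeship track 53.9% vs the classroom track 34.5%; the apprenticeship track is higher overall.

the apprenticeship track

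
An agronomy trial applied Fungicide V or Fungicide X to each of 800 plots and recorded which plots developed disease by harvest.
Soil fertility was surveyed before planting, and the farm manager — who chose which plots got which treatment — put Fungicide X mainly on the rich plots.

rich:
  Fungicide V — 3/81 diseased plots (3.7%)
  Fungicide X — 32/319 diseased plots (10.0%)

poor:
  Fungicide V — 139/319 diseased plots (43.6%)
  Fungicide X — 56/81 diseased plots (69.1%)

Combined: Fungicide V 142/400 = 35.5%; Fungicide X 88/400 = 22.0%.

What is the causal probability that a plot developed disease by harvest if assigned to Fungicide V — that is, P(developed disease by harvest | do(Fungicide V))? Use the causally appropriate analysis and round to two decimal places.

0.24

Here soil fertility is a common cause — it drives both which fungicide a case falls under and the outcome. The crude comparison mixes populations; the stratum-specific rates are the causally relevant ones.
Standardising Fungicide V to the population soil fertility mix: 0.500·3/81 + 0.500·139/319 = 0.236.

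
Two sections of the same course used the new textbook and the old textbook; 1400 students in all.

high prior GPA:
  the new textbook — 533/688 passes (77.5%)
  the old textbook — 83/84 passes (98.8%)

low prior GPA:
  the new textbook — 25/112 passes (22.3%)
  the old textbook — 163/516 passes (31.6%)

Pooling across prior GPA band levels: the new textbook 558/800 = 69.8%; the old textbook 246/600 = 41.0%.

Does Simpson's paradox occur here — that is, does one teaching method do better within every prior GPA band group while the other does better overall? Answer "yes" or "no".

Within each prior GPA band level (high prior GPA 77.5% vs 98.8%; low prior GPA 22.3% vs 31.6%), the old textbook has the higher rate every time. Pooled: 69.8% vs 41.0% — the new textbook has the higher rate overall. The two comparisons disagree.

yes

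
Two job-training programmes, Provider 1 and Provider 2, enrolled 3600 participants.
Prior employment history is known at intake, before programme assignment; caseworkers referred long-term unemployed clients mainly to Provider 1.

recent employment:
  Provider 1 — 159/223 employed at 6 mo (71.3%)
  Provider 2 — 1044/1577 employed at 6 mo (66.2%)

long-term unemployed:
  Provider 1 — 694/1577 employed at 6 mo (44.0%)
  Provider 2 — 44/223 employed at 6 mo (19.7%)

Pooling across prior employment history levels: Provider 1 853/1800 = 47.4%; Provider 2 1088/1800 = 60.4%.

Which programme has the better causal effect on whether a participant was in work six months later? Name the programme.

Within every prior employment history level Provider 1 has the higher rate, yet pooled Provider 2 does — Simpson's reversal.
Since prior employment history is a pre-existing factor (not a product of the programme) and it affects the outcome on its own, it is a confounder. The stratified rates, not the pooled rate, identify the causal effect.
Within each level — recent employment: 71.3% vs 66.2%; long-term unemployed: 44.0% vs 19.7% — Provider 1 is higher every time.

Provider 1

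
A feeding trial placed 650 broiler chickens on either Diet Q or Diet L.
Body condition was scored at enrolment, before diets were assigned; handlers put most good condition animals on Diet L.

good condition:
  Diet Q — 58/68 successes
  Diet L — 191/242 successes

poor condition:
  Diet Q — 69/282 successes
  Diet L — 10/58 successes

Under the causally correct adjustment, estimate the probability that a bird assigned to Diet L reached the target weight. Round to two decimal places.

0.47

Starting body condition differs across diets for reasons unrelated to any effect of the diet itself, and it separately predicts the outcome — a classic confounder. We must compare within starting body condition levels.
Standardising Diet L to the population starting body condition mix: 0.477·191/242 + 0.523·10/58 = 0.467.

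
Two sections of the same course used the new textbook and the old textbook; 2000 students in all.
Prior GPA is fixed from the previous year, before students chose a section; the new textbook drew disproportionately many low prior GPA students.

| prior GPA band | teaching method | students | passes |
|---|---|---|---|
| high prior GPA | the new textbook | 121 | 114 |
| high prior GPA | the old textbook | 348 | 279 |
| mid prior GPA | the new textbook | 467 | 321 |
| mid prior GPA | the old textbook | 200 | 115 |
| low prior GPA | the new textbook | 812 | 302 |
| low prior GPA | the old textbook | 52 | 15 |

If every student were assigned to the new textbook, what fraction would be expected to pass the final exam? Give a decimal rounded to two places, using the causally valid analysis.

0.61

Prior GPA band satisfies the back-door criterion: it is not a descendant of the teaching method, and it blocks the spurious path from teaching method to outcome. Adjusting for it (i.e., using the within-prior GPA band rates) gives the causal effect.
Standardising the new textbook to the population prior GPA band mix: 0.234·114/121 + 0.334·321/467 + 0.432·302/812 = 0.611.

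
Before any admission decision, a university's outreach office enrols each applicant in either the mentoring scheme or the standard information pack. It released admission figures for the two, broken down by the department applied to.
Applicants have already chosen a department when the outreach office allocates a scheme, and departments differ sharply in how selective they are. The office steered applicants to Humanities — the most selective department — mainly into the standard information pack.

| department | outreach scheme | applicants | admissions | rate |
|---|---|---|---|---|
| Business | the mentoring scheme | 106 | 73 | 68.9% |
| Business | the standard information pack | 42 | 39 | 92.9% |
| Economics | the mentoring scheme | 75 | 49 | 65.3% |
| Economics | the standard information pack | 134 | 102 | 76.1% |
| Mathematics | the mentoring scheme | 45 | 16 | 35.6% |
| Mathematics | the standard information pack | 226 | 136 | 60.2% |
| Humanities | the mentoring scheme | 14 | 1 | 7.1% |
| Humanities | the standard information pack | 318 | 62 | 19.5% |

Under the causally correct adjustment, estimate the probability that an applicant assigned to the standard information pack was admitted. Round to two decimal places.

0.55

Department satisfies the back-door criterion: it is not a descendant of the outreach scheme, and it blocks the spurious path from outreach scheme to outcome. Adjusting for it (i.e., using the within-department rates) gives the causal effect.
Standardising the standard information pack to the population department mix: 0.154·39/42 + 0.218·102/134 + 0.282·136/226 + 0.346·62/318 = 0.546.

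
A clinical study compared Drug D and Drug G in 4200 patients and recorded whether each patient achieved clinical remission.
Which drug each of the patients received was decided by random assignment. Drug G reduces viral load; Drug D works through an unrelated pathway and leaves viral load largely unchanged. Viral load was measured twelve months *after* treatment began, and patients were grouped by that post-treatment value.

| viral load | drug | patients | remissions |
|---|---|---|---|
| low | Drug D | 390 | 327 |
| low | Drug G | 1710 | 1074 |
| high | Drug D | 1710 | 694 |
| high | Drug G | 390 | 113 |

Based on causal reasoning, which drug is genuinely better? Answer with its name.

Drug G

The stratified and pooled comparisons disagree (Drug D wins within each viral load; Drug G wins overall), so the answer turns on the causal role of viral load.
Viral load is downstream of the drug. One should not condition on a consequence of treatment, so the overall rates are the right comparison.
Pooled: Drug D 48.6% vs Drug G 56.5%; Drug G is higher overall.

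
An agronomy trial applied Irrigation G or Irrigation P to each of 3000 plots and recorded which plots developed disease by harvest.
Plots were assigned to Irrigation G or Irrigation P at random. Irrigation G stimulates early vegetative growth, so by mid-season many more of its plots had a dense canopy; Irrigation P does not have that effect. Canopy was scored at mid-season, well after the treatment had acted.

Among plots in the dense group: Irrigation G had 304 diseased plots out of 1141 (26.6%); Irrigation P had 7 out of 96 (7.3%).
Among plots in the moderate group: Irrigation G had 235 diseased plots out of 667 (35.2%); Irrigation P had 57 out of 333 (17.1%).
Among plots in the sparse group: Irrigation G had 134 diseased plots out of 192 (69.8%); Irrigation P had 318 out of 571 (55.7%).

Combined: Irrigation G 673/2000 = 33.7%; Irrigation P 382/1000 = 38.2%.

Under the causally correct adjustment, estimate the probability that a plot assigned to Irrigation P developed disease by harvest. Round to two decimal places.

The distribution of mid-season canopy is itself part of what the irrigation does — it is an intermediate outcome. Holding it fixed would remove that part of the effect; the total effect is the pooled difference.
So P(outcome | do(Irrigation P)) is just the pooled rate for Irrigation P: 382/1000 = 0.382.

0.38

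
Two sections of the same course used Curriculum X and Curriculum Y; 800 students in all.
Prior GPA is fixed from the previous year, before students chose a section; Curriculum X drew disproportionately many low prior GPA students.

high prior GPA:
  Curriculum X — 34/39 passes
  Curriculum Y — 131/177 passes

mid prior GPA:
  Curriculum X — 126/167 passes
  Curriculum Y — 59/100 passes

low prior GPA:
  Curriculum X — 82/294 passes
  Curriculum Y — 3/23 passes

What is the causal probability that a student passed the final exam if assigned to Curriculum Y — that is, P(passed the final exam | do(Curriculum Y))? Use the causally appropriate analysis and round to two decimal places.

Nothing the teaching method does changes prior GPA band; the imbalance is an allocation artefact. With prior GPA band also predicting the outcome, the pooled figure is confounded, and the within-stratum comparison is the causal one.
Standardising Curriculum Y to the population prior GPA band mix: 0.270·131/177 + 0.334·59/100 + 0.396·3/23 = 0.448.

0.45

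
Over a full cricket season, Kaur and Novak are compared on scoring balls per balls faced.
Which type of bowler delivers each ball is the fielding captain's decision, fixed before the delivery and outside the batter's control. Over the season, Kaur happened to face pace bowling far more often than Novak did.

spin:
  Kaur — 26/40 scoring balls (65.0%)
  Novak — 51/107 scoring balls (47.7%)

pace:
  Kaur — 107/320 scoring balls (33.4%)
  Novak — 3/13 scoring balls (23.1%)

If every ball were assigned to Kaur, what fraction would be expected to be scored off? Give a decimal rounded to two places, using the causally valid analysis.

The bowling type-specific comparison favours Kaur throughout, but the pooled figures favour Novak. The question is whether to condition on bowling type.
Bowling type satisfies the back-door criterion: it is not a descendant of the player, and it blocks the spurious path from player to outcome. Adjusting for it (i.e., using the within-bowling type rates) gives the causal effect.
Standardising Kaur to the population bowling type mix: 0.306·26/40 + 0.694·107/320 = 0.431.

0.43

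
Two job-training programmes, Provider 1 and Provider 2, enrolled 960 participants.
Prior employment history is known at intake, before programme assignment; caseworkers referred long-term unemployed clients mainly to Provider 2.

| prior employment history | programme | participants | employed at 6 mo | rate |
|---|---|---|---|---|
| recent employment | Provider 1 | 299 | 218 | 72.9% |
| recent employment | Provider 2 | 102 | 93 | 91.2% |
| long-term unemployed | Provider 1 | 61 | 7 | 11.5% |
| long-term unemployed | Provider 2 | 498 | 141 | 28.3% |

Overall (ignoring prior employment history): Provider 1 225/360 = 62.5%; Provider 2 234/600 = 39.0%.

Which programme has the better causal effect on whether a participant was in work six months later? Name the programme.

Provider 2

Within every prior employment history level Provider 2 has the higher rate, yet pooled Provider 1 does — Simpson's reversal.
Prior employment history is set before the programme has any effect — it is not caused by the programme — and it independently drives the outcome. That makes it a confounder, so the causal comparison is within prior employment history levels.
Within each level — recent employment: 72.9% vs 91.2%; long-term unemployed: 11.5% vs 28.3% — Provider 2 is higher every time.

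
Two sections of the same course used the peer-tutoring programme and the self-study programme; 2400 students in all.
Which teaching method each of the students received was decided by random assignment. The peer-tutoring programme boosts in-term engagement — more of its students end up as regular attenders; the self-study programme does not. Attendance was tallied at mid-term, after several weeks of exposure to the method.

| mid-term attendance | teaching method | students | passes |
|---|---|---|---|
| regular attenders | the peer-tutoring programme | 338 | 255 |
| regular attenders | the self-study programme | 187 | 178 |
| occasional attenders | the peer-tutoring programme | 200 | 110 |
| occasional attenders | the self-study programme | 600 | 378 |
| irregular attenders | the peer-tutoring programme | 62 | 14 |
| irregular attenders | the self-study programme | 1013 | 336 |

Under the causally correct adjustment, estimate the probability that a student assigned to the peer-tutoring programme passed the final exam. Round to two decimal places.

0.63

Because the teaching method influences mid-term attendance, mid-term attendance is a post-treatment mediator, not a confounder. Stratifying on it would bias the estimate; the causal effect is the crude pooled difference.
So P(outcome | do(the peer-tutoring programme)) is just the pooled rate for the peer-tutoring programme: 379/600 = 0.632.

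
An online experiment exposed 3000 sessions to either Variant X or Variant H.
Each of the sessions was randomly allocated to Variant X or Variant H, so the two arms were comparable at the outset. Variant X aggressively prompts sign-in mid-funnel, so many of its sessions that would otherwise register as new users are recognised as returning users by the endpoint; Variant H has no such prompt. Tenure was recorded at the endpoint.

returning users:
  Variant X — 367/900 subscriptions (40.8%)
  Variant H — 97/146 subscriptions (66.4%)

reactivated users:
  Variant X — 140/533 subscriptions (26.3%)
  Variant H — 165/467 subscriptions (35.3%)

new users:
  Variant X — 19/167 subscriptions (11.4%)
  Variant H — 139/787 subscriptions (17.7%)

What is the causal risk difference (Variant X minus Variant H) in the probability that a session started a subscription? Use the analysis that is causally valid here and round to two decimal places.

The user tenure-specific comparison favours Variant H throughout, but the pooled figures favour Variant X. The question is whether to condition on user tenure.
User tenure is recorded after the variant and is itself shifted by it — it sits on the causal path from variant to outcome. Conditioning on a mediator would strip out part of the effect we want; the pooled comparison gives the total causal effect.
The causal difference is the pooled difference: 0.329 − 0.286 = +0.042.

+0.04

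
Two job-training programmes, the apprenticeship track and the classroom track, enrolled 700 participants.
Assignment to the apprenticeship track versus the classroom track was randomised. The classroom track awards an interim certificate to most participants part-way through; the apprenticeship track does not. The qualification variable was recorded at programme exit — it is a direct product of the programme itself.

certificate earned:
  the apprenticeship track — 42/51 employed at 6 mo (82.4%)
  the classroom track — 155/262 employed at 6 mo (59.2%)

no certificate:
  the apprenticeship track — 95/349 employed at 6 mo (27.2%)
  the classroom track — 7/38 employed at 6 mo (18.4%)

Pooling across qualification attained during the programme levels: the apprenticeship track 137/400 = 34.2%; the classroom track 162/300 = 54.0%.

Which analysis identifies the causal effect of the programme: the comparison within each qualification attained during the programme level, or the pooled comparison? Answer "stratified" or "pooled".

pooled

Qualification attained during the programme lies on the pathway programme → qualification attained during the programme → outcome, so adjusting for it blocks the indirect effect. For the total causal effect of programme, use the unadjusted pooled rates.
Pooled: the apprenticeship track 34.2% vs the classroom track 54.0%; the classroom track is higher overall.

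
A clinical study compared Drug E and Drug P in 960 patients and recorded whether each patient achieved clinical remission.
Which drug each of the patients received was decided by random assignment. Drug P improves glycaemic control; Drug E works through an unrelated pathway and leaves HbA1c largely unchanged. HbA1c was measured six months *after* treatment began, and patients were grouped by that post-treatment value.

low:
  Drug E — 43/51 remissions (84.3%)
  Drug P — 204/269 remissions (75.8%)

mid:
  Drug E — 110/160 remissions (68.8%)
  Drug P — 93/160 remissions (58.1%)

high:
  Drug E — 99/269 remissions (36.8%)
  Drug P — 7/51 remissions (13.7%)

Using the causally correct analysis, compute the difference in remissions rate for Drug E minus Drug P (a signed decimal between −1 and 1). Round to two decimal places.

HbA1c lies on the pathway drug → HbA1c → outcome, so adjusting for it blocks the indirect effect. For the total causal effect of drug, use the unadjusted pooled rates.
The causal difference is the pooled difference: 0.525 − 0.633 = -0.108.

-0.11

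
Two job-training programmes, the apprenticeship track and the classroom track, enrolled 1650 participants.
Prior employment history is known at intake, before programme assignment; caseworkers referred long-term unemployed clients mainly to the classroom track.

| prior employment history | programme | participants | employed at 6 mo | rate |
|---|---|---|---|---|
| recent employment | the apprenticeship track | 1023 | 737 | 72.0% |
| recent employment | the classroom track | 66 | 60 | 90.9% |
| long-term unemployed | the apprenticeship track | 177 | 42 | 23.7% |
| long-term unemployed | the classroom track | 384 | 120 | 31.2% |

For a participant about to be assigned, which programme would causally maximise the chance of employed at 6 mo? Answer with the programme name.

the classroom track

Prior employment history is set before the programme has any effect — it is not caused by the programme — and it independently drives the outcome. That makes it a confounder, so the causal comparison is within prior employment history levels.
Within each level — recent employment: 72.0% vs 90.9%; long-term unemployed: 23.7% vs 31.2% — the classroom track is higher every time.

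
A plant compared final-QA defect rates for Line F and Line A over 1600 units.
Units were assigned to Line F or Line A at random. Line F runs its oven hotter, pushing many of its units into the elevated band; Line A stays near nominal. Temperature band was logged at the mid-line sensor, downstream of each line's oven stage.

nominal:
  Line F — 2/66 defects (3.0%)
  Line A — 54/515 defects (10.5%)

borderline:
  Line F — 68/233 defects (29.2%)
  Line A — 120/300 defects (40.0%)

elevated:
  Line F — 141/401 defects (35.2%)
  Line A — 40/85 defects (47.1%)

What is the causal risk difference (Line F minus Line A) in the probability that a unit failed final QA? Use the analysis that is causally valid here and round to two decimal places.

+0.06

Line F is lower inside every in-process temperature band stratum but Line A is lower in aggregate. Whether to stratify depends on how in-process temperature band relates to the line.
In-process temperature band lies on the pathway line → in-process temperature band → outcome, so adjusting for it blocks the indirect effect. For the total causal effect of line, use the unadjusted pooled rates.
The causal difference is the pooled difference: 0.301 − 0.238 = +0.064.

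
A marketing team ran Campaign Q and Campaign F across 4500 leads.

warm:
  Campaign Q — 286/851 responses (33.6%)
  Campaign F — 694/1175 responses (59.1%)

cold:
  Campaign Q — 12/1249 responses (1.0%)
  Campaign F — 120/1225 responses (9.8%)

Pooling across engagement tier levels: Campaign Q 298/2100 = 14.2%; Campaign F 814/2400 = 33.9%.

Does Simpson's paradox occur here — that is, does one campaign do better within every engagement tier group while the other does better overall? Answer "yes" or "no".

Within each engagement tier level (warm 33.6% vs 59.1%; cold 1.0% vs 9.8%), Campaign F has the higher rate every time. Pooled: 14.2% vs 33.9% — Campaign F has the higher rate overall. They agree.

no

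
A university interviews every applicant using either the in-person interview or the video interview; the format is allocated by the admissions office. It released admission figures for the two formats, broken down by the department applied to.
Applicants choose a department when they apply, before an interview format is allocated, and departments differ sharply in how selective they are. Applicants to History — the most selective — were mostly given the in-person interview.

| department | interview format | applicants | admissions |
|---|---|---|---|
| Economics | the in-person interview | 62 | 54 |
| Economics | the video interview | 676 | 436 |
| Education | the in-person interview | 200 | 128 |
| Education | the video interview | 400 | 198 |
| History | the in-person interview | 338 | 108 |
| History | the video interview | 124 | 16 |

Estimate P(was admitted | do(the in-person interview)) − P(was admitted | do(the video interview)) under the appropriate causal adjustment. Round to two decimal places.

the in-person interview is higher inside every department stratum but the video interview is higher in aggregate. Whether to stratify depends on how department relates to the interview format.
Since department is a pre-existing factor (not a product of the interview format) and it affects the outcome on its own, it is a confounder. The stratified rates, not the pooled rate, identify the causal effect.
Adjusting over the population distribution of department: 0.410·(0.871−0.645) + 0.333·(0.640−0.495) + 0.257·(0.320−0.129) = +0.190.

+0.19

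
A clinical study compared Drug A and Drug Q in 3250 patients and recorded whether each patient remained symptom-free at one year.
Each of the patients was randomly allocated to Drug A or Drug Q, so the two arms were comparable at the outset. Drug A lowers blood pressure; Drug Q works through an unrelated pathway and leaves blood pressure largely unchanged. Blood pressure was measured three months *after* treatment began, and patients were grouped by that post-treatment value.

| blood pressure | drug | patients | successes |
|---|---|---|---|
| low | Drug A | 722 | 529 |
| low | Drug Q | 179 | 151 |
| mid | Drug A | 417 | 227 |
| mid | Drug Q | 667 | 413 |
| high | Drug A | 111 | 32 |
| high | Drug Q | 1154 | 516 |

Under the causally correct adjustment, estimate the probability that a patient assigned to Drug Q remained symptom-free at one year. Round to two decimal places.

Within every blood pressure level Drug Q has the higher rate, yet pooled Drug A does — Simpson's reversal.
Blood pressure here is a post-treatment variable shaped by the drug; conditioning on it would introduce bias rather than remove it. The overall comparison is the causal one.
So P(outcome | do(Drug Q)) is just the pooled rate for Drug Q: 1080/2000 = 0.540.

0.54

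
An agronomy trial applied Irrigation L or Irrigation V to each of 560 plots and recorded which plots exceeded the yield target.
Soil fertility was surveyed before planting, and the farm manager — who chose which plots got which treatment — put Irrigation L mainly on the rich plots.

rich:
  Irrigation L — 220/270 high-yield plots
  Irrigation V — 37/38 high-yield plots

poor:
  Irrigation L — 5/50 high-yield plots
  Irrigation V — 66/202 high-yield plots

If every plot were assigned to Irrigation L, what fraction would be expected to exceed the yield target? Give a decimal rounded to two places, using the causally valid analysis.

0.49

The soil fertility-specific comparison favours Irrigation V throughout, but the pooled figures favour Irrigation L. The question is whether to condition on soil fertility.
The imbalance in soil fertility arose from how plots were allocated, not from anything the irrigation did; and soil fertility independently affects the outcome. The pooled gap is confounded — condition on soil fertility.
Standardising Irrigation L to the population soil fertility mix: 0.550·220/270 + 0.450·5/50 = 0.493.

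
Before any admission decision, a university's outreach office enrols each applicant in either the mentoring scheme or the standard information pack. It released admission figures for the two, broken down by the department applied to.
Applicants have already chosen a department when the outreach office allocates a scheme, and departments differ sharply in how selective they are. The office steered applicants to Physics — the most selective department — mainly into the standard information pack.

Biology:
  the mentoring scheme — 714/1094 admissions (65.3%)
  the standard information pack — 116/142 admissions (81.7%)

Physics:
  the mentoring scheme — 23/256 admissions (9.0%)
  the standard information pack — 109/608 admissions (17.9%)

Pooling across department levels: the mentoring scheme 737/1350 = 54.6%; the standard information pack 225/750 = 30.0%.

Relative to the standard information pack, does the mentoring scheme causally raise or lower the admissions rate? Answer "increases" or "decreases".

Within every department level the standard information pack has the higher rate, yet pooled the mentoring scheme does — Simpson's reversal.
Nothing the outreach scheme does changes department; the imbalance is an allocation artefact. With department also predicting the outcome, the pooled figure is confounded, and the within-stratum comparison is the causal one.
Within each level — Biology: 65.3% vs 81.7%; Physics: 9.0% vs 17.9% — the standard information pack is higher every time.

decreases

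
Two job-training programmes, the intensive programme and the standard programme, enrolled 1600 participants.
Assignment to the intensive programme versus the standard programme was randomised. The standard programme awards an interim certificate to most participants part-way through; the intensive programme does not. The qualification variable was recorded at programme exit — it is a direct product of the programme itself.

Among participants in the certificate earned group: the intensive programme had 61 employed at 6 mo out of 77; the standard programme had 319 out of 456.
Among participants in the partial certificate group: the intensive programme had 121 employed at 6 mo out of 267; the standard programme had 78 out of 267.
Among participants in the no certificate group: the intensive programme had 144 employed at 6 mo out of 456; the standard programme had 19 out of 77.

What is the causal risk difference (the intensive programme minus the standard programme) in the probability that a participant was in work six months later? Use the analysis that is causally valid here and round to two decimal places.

Within every qualification attained during the programme level the intensive programme has the higher rate, yet pooled the standard programme does — Simpson's reversal.
The distribution of qualification attained during the programme is itself part of what the programme does — it is an intermediate outcome. Holding it fixed would remove that part of the effect; the total effect is the pooled difference.
The causal difference is the pooled difference: 0.407 − 0.520 = -0.113.

-0.11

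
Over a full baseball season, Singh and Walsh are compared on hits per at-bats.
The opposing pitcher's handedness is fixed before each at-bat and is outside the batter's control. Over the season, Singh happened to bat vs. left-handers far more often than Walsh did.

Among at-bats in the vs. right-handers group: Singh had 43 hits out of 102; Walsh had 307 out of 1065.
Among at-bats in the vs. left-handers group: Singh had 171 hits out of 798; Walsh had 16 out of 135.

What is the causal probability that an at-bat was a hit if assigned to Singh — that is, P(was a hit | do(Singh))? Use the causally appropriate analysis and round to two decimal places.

0.33

Pitcher handedness satisfies the back-door criterion: it is not a descendant of the player, and it blocks the spurious path from player to outcome. Adjusting for it (i.e., using the within-pitcher handedness rates) gives the causal effect.
Standardising Singh to the population pitcher handedness mix: 0.556·43/102 + 0.444·171/798 = 0.329.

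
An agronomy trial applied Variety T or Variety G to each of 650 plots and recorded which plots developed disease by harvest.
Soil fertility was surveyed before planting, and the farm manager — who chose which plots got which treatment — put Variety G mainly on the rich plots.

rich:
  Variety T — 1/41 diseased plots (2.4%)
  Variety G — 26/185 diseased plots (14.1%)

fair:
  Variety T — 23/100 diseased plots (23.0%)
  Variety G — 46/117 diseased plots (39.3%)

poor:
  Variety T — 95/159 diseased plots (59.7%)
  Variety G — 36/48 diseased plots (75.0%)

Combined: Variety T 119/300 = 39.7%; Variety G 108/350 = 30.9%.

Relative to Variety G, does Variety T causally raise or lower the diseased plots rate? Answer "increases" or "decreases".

decreases

The soil fertility-specific comparison favours Variety T throughout, but the pooled figures favour Variety G. The question is whether to condition on soil fertility.
Since soil fertility is a pre-existing factor (not a product of the variety) and it affects the outcome on its own, it is a confounder. The stratified rates, not the pooled rate, identify the causal effect.
Within each level — rich: 2.4% vs 14.1%; fair: 23.0% vs 39.3%; poor: 59.7% vs 75.0% — Variety T is lower every time.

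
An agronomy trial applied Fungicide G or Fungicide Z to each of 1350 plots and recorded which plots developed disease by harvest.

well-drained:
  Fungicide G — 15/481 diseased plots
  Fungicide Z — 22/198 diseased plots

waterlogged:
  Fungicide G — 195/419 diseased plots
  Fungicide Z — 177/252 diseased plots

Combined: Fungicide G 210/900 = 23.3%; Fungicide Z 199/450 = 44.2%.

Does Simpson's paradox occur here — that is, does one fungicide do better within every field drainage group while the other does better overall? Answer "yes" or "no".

Within each field drainage level (well-drained 3.1% vs 11.1%; waterlogged 46.5% vs 70.2%), Fungicide G has the lower rate every time. Pooled: 23.3% vs 44.2% — Fungicide G has the lower rate overall. They agree.

no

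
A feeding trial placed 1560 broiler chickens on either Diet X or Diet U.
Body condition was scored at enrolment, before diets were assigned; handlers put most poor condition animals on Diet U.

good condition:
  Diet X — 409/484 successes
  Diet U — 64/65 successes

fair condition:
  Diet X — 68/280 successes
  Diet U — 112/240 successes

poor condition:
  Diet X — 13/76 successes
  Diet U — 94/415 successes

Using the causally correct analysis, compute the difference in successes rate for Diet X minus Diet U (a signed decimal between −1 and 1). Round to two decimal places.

Starting body condition is set before the diet has any effect — it is not caused by the diet — and it independently drives the outcome. That makes it a confounder, so the causal comparison is within starting body condition levels.
Adjusting over the population distribution of starting body condition: 0.352·(0.845−0.985) + 0.333·(0.243−0.467) + 0.315·(0.171−0.227) = -0.141.

-0.14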